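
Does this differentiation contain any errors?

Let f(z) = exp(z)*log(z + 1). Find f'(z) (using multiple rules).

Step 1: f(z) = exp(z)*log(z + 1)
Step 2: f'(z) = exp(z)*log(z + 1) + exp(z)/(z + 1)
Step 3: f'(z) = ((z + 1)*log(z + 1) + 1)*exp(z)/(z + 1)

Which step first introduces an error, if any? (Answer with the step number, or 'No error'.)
No error

All steps in this derivation are correct.
The final answer f'(z) = ((z + 1)*log(z + 1) + 1)*exp(z)/(z + 1) is valid.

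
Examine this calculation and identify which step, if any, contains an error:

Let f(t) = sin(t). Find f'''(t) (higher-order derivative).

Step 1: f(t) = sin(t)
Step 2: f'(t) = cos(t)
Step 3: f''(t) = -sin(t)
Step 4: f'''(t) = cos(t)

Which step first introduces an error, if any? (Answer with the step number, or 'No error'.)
Step 4

Step 4 is incorrect due to a sign flip.
The step shows: cos(t)
The correct value should be: -cos(t)

Explanation: The sign of the whole expression was flipped: the term -cos(t) was incorrectly written as cos(t)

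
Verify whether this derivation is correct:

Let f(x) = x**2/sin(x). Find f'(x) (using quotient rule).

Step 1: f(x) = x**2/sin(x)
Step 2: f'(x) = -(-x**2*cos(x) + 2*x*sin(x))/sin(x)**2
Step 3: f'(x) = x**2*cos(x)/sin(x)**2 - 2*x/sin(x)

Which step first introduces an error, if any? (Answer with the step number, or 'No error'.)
Step 2

Step 2 is incorrect due to a sign flip.
The step shows: -(-x**2*cos(x) + 2*x*sin(x))/sin(x)**2
The correct value should be: (-x**2*cos(x) + 2*x*sin(x))/sin(x)**2

Explanation: The sign of the whole expression was flipped: the term (-x**2*cos(x) + 2*x*sin(x))/sin(x)**2 was incorrectly written as -(-x**2*cos(x) + 2*x*sin(x))/sin(x)**2
The later steps are derived from this incorrect expression, so the error originates in Step 2.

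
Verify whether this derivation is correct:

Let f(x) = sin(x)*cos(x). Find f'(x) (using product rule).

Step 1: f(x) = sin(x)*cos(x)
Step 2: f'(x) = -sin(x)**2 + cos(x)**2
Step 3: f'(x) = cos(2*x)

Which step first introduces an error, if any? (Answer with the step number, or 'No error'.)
No error

All steps in this derivation are correct.
The final answer f'(x) = cos(2*x) is valid.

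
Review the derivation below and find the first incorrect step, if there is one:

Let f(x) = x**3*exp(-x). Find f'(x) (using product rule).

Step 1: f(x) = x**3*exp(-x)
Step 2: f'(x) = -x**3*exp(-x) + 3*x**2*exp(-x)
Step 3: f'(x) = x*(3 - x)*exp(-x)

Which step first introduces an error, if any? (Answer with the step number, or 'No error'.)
Step 3

Step 3 is incorrect due to a wrong exponent.
The step shows: x*(3 - x)*exp(-x)
The correct value should be: x**2*(3 - x)*exp(-x)

Explanation: The exponent 2 on x was incorrectly written as 1: the term x**2*(3 - x)*exp(-x) was incorrectly written as x*(3 - x)*exp(-x)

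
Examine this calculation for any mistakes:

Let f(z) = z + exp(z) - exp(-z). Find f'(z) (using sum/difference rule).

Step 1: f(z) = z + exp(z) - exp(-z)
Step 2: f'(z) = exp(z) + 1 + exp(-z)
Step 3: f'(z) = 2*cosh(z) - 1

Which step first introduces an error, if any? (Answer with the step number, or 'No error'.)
Step 3

Step 3 is incorrect due to a sign flip.
The step shows: 2*cosh(z) - 1
The correct value should be: 2*cosh(z) + 1

Explanation: The sign of one term was flipped: the term 1 was incorrectly written as -1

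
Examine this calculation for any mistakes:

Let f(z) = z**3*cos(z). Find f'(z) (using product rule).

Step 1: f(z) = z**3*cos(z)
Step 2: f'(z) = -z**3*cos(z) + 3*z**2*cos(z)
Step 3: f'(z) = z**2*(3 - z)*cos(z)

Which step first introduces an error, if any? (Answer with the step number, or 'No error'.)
Step 2

Step 2 is incorrect due to a wrong trig function.
The step shows: -z**3*cos(z) + 3*z**2*cos(z)
The correct value should be: -z**3*sin(z) + 3*z**2*cos(z)

Explanation: sin(z) was incorrectly written as cos(z): the term -z**3*sin(z) was incorrectly written as -z**3*cos(z)
The later steps are derived from this incorrect expression, so the error originates in Step 2.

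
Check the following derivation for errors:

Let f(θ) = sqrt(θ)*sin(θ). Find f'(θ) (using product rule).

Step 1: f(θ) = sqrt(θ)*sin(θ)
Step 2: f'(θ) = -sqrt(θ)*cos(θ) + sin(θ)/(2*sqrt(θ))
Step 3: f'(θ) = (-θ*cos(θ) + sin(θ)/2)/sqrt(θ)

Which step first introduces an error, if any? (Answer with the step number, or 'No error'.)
Step 2

Step 2 is incorrect due to a sign flip.
The step shows: -sqrt(θ)*cos(θ) + sin(θ)/(2*sqrt(θ))
The correct value should be: sqrt(θ)*cos(θ) + sin(θ)/(2*sqrt(θ))

Explanation: The sign of one term was flipped: the term sqrt(θ)*cos(θ) was incorrectly written as -sqrt(θ)*cos(θ)
The later steps are derived from this incorrect expression, so the error originates in Step 2.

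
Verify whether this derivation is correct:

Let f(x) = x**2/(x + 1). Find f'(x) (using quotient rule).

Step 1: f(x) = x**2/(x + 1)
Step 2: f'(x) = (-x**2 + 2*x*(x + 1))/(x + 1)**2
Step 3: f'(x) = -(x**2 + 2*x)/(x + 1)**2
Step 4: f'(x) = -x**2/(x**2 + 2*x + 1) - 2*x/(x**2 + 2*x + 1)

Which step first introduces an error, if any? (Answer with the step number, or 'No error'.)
Step 3

Step 3 is incorrect due to a sign flip.
The step shows: -(x**2 + 2*x)/(x + 1)**2
The correct value should be: (x**2 + 2*x)/(x + 1)**2

Explanation: The sign of the whole expression was flipped: the term (x**2 + 2*x)/(x + 1)**2 was incorrectly written as -(x**2 + 2*x)/(x + 1)**2
The later steps are derived from this incorrect expression, so the error originates in Step 3.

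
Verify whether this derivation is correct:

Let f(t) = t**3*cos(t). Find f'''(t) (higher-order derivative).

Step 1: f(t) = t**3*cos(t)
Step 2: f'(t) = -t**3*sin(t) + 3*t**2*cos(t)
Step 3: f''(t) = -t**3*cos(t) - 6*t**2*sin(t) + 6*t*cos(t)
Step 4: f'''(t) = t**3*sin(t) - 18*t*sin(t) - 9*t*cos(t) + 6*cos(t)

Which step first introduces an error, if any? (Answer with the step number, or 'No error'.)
Step 4

Step 4 is incorrect due to a wrong exponent.
The step shows: t**3*sin(t) - 18*t*sin(t) - 9*t*cos(t) + 6*cos(t)
The correct value should be: t**3*sin(t) - 9*t**2*cos(t) - 18*t*sin(t) + 6*cos(t)

Explanation: The exponent 2 on t was incorrectly written as 1: the term -9*t**2*cos(t) was incorrectly written as -9*t*cos(t)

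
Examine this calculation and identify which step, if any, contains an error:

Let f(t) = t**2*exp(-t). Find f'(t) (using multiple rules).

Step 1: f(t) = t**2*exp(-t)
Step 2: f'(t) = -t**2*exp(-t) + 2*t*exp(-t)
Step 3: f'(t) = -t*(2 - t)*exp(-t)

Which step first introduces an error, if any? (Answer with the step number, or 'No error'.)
Step 3

Step 3 is incorrect due to a sign flip.
The step shows: -t*(2 - t)*exp(-t)
The correct value should be: t*(2 - t)*exp(-t)

Explanation: The sign of the whole expression was flipped: the term t*(2 - t)*exp(-t) was incorrectly written as -t*(2 - t)*exp(-t)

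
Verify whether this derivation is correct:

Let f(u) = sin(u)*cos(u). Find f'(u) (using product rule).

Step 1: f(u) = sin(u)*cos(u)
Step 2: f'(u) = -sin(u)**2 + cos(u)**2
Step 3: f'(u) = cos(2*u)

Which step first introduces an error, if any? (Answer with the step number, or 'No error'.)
No error

All steps in this derivation are correct.
The final answer f'(u) = cos(2*u) is valid.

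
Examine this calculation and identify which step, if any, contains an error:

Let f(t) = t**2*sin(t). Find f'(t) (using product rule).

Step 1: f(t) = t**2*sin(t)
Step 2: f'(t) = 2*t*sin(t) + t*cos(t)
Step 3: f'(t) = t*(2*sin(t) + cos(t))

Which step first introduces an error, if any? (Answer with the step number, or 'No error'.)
Step 2

Step 2 is incorrect due to a wrong exponent.
The step shows: 2*t*sin(t) + t*cos(t)
The correct value should be: t**2*cos(t) + 2*t*sin(t)

Explanation: The exponent 2 on t was incorrectly written as 1: the term t**2*cos(t) was incorrectly written as t*cos(t)
The later steps are derived from this incorrect expression, so the error originates in Step 2.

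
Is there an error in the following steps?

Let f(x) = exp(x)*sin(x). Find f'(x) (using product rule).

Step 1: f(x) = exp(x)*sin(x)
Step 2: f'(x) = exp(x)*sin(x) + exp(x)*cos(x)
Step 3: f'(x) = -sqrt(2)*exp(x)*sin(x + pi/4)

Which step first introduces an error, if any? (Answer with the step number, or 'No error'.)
Step 3

Step 3 is incorrect due to a sign flip.
The step shows: -sqrt(2)*exp(x)*sin(x + pi/4)
The correct value should be: sqrt(2)*exp(x)*sin(x + pi/4)

Explanation: The sign of the whole expression was flipped: the term sqrt(2)*exp(x)*sin(x + pi/4) was incorrectly written as -sqrt(2)*exp(x)*sin(x + pi/4)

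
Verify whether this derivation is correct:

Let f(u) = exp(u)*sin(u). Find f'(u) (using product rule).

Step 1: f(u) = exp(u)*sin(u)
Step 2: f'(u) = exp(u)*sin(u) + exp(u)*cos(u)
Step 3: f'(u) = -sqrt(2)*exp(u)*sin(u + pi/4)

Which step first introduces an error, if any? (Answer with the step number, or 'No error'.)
Step 3

Step 3 is incorrect due to a sign flip.
The step shows: -sqrt(2)*exp(u)*sin(u + pi/4)
The correct value should be: sqrt(2)*exp(u)*sin(u + pi/4)

Explanation: The sign of the whole expression was flipped: the term sqrt(2)*exp(u)*sin(u + pi/4) was incorrectly written as -sqrt(2)*exp(u)*sin(u + pi/4)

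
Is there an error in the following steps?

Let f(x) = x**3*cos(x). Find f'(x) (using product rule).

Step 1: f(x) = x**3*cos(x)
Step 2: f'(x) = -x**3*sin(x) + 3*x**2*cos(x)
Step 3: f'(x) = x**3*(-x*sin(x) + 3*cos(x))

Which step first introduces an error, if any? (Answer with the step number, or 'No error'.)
Step 3

Step 3 is incorrect due to a wrong exponent.
The step shows: x**3*(-x*sin(x) + 3*cos(x))
The correct value should be: x**2*(-x*sin(x) + 3*cos(x))

Explanation: The exponent 2 on x was incorrectly written as 3: the term x**2*(-x*sin(x) + 3*cos(x)) was incorrectly written as x**3*(-x*sin(x) + 3*cos(x))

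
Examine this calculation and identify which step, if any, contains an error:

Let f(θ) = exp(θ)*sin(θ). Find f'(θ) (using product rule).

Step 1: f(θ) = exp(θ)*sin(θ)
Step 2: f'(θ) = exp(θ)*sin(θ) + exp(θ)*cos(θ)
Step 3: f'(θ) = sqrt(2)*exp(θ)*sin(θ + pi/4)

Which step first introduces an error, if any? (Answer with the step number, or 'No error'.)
No error

All steps in this derivation are correct.
The final answer f'(θ) = sqrt(2)*exp(θ)*sin(θ + pi/4) is valid.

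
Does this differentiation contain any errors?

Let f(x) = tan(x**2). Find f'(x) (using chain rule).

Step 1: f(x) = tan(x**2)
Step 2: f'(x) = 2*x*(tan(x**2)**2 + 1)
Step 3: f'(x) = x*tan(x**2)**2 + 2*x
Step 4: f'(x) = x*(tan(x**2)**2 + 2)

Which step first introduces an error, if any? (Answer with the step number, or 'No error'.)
Step 3

Step 3 is incorrect due to a wrong coefficient.
The step shows: x*tan(x**2)**2 + 2*x
The correct value should be: 2*x*tan(x**2)**2 + 2*x

Explanation: The coefficient 2 was incorrectly written as 1: the term 2*x*tan(x**2)**2 was incorrectly written as x*tan(x**2)**2
The later steps are derived from this incorrect expression, so the error originates in Step 3.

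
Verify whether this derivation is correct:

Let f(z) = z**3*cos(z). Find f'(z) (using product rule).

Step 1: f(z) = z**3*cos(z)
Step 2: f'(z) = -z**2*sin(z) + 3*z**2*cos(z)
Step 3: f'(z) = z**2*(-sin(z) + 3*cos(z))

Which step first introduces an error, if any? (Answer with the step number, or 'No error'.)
Step 2

Step 2 is incorrect due to a wrong exponent.
The step shows: -z**2*sin(z) + 3*z**2*cos(z)
The correct value should be: -z**3*sin(z) + 3*z**2*cos(z)

Explanation: The exponent 3 on z was incorrectly written as 2: the term -z**3*sin(z) was incorrectly written as -z**2*sin(z)
The later steps are derived from this incorrect expression, so the error originates in Step 2.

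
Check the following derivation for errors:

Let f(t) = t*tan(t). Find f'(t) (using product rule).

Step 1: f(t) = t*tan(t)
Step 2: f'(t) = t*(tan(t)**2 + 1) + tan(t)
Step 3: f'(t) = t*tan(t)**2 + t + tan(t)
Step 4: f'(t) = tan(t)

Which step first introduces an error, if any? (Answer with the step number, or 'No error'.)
Step 4

Step 4 is incorrect due to a dropped term.
The step shows: tan(t)
The correct value should be: t/cos(t)**2 + tan(t)

Explanation: A term was dropped: the term t/cos(t)**2 was incorrectly omitted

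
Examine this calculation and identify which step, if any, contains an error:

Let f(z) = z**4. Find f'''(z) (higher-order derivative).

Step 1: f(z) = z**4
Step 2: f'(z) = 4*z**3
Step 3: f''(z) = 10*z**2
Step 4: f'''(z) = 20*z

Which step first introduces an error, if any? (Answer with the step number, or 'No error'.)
Step 3

Step 3 is incorrect due to a wrong coefficient.
The step shows: 10*z**2
The correct value should be: 12*z**2

Explanation: The coefficient 12 was incorrectly written as 10: the term 12*z**2 was incorrectly written as 10*z**2
The later steps are derived from this incorrect expression, so the error originates in Step 3.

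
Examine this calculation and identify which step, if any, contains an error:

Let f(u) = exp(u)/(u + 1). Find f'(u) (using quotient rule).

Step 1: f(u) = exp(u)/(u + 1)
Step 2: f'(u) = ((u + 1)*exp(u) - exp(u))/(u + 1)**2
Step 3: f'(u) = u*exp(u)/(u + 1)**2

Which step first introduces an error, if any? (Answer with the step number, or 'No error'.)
No error

All steps in this derivation are correct.
The final answer f'(u) = u*exp(u)/(u + 1)**2 is valid.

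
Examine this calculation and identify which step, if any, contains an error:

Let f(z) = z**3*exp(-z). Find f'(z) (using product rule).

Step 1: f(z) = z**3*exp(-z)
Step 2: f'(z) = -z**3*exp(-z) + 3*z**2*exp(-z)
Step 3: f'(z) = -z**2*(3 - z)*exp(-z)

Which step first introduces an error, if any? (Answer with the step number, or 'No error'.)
Step 3

Step 3 is incorrect due to a sign flip.
The step shows: -z**2*(3 - z)*exp(-z)
The correct value should be: z**2*(3 - z)*exp(-z)

Explanation: The sign of the whole expression was flipped: the term z**2*(3 - z)*exp(-z) was incorrectly written as -z**2*(3 - z)*exp(-z)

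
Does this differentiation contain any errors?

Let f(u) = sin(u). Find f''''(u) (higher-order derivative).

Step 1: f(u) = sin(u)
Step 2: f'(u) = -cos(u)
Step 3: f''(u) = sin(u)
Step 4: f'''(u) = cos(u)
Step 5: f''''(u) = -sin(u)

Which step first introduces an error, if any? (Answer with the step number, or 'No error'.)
Step 2

Step 2 is incorrect due to a sign flip.
The step shows: -cos(u)
The correct value should be: cos(u)

Explanation: The sign of the whole expression was flipped: the term cos(u) was incorrectly written as -cos(u)
The later steps are derived from this incorrect expression, so the error originates in Step 2.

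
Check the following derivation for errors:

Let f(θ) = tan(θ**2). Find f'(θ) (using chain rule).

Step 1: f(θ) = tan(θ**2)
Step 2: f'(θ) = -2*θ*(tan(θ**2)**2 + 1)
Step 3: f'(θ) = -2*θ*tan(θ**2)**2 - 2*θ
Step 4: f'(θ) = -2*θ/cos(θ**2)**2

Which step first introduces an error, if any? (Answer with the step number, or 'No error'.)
Step 2

Step 2 is incorrect due to a sign flip.
The step shows: -2*θ*(tan(θ**2)**2 + 1)
The correct value should be: 2*θ*(tan(θ**2)**2 + 1)

Explanation: The sign of the whole expression was flipped: the term 2*θ*(tan(θ**2)**2 + 1) was incorrectly written as -2*θ*(tan(θ**2)**2 + 1)
The later steps are derived from this incorrect expression, so the error originates in Step 2.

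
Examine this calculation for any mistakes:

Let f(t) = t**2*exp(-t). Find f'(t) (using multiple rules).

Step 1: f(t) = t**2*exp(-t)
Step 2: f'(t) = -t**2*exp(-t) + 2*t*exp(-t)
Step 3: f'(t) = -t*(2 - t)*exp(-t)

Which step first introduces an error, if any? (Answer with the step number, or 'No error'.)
Step 3

Step 3 is incorrect due to a sign flip.
The step shows: -t*(2 - t)*exp(-t)
The correct value should be: t*(2 - t)*exp(-t)

Explanation: The sign of the whole expression was flipped: the term t*(2 - t)*exp(-t) was incorrectly written as -t*(2 - t)*exp(-t)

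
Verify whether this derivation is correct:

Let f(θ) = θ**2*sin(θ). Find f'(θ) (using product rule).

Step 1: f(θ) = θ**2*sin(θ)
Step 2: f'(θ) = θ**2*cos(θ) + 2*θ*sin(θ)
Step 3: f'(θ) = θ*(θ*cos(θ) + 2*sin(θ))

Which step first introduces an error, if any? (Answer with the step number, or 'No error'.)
No error

All steps in this derivation are correct.
The final answer f'(θ) = θ*(θ*cos(θ) + 2*sin(θ)) is valid.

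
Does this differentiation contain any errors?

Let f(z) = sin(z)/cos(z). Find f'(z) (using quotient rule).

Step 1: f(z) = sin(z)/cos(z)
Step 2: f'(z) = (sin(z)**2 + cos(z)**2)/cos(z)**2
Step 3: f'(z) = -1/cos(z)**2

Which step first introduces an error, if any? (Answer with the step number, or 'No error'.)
Step 3

Step 3 is incorrect due to a sign flip.
The step shows: -1/cos(z)**2
The correct value should be: cos(z)**(-2)

Explanation: The sign of the whole expression was flipped: the term cos(z)**(-2) was incorrectly written as -1/cos(z)**2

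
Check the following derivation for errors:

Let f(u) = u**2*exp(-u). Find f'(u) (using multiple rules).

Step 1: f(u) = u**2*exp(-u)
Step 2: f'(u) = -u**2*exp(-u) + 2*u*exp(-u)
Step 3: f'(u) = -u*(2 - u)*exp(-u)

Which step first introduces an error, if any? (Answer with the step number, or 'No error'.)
Step 3

Step 3 is incorrect due to a sign flip.
The step shows: -u*(2 - u)*exp(-u)
The correct value should be: u*(2 - u)*exp(-u)

Explanation: The sign of the whole expression was flipped: the term u*(2 - u)*exp(-u) was incorrectly written as -u*(2 - u)*exp(-u)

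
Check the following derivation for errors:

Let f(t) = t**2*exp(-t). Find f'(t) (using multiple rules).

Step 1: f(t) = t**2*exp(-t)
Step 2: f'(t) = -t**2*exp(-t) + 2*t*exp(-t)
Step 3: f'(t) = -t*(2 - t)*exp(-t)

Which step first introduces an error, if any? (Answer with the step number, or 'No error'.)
Step 3

Step 3 is incorrect due to a sign flip.
The step shows: -t*(2 - t)*exp(-t)
The correct value should be: t*(2 - t)*exp(-t)

Explanation: The sign of the whole expression was flipped: the term t*(2 - t)*exp(-t) was incorrectly written as -t*(2 - t)*exp(-t)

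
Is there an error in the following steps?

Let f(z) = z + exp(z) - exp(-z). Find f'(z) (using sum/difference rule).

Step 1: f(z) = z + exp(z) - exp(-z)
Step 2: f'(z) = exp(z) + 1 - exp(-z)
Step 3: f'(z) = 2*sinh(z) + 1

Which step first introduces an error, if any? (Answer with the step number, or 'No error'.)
Step 2

Step 2 is incorrect due to a sign flip.
The step shows: exp(z) + 1 - exp(-z)
The correct value should be: exp(z) + 1 + exp(-z)

Explanation: The sign of one term was flipped: the term exp(-z) was incorrectly written as -exp(-z)
The later steps are derived from this incorrect expression, so the error originates in Step 2.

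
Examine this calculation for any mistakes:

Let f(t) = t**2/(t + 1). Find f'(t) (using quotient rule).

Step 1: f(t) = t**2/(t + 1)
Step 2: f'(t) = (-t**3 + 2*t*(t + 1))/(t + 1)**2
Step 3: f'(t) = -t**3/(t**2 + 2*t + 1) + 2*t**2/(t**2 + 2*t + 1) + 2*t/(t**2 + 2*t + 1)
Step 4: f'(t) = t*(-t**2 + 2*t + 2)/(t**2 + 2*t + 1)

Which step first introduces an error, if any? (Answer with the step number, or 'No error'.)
Step 2

Step 2 is incorrect due to a wrong exponent.
The step shows: (-t**3 + 2*t*(t + 1))/(t + 1)**2
The correct value should be: (-t**2 + 2*t*(t + 1))/(t + 1)**2

Explanation: The exponent 2 on t was incorrectly written as 3: the term (-t**2 + 2*t*(t + 1))/(t + 1)**2 was incorrectly written as (-t**3 + 2*t*(t + 1))/(t + 1)**2
The later steps are derived from this incorrect expression, so the error originates in Step 2.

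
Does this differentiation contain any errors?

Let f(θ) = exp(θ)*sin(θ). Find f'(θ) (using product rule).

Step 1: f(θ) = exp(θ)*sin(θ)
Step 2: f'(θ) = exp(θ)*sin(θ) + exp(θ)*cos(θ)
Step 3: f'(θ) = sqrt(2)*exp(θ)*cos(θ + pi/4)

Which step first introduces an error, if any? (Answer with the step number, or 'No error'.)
Step 3

Step 3 is incorrect due to a wrong trig function.
The step shows: sqrt(2)*exp(θ)*cos(θ + pi/4)
The correct value should be: sqrt(2)*exp(θ)*sin(θ + pi/4)

Explanation: sin(θ + pi/4) was incorrectly written as cos(θ + pi/4): the term sqrt(2)*exp(θ)*sin(θ + pi/4) was incorrectly written as sqrt(2)*exp(θ)*cos(θ + pi/4)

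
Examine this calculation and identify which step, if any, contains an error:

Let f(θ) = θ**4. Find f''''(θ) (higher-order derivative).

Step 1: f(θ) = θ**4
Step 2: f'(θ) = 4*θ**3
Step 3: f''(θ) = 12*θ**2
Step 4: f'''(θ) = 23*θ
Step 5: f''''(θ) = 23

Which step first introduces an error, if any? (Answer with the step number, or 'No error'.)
Step 4

Step 4 is incorrect due to a wrong coefficient.
The step shows: 23*θ
The correct value should be: 24*θ

Explanation: The coefficient 24 was incorrectly written as 23: the term 24*θ was incorrectly written as 23*θ
The later steps are derived from this incorrect expression, so the error originates in Step 4.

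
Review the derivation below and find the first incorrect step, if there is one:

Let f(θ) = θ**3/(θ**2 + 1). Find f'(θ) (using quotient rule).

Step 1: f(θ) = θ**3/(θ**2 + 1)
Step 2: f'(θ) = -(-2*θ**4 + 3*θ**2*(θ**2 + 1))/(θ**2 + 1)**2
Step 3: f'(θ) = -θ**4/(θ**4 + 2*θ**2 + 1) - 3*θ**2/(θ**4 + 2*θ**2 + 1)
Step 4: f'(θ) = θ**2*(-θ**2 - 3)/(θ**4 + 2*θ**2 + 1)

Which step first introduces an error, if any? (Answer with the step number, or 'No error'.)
Step 2

Step 2 is incorrect due to a sign flip.
The step shows: -(-2*θ**4 + 3*θ**2*(θ**2 + 1))/(θ**2 + 1)**2
The correct value should be: (-2*θ**4 + 3*θ**2*(θ**2 + 1))/(θ**2 + 1)**2

Explanation: The sign of the whole expression was flipped: the term (-2*θ**4 + 3*θ**2*(θ**2 + 1))/(θ**2 + 1)**2 was incorrectly written as -(-2*θ**4 + 3*θ**2*(θ**2 + 1))/(θ**2 + 1)**2
The later steps are derived from this incorrect expression, so the error originates in Step 2.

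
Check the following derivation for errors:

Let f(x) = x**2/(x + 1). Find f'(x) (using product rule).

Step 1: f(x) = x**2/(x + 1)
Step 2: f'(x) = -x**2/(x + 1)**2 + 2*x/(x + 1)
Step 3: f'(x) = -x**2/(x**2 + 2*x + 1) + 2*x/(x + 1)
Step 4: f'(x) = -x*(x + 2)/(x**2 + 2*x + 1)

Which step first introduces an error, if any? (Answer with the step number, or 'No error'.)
Step 4

Step 4 is incorrect due to a sign flip.
The step shows: -x*(x + 2)/(x**2 + 2*x + 1)
The correct value should be: x*(x + 2)/(x**2 + 2*x + 1)

Explanation: The sign of the whole expression was flipped: the term x*(x + 2)/(x**2 + 2*x + 1) was incorrectly written as -x*(x + 2)/(x**2 + 2*x + 1)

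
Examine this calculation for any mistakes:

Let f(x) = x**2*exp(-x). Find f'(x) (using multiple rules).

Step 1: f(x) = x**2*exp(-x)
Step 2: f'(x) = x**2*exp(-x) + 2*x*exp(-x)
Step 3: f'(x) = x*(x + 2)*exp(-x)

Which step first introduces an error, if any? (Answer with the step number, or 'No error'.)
Step 2

Step 2 is incorrect due to a sign flip.
The step shows: x**2*exp(-x) + 2*x*exp(-x)
The correct value should be: -x**2*exp(-x) + 2*x*exp(-x)

Explanation: The sign of one term was flipped: the term -x**2*exp(-x) was incorrectly written as x**2*exp(-x)
The later steps are derived from this incorrect expression, so the error originates in Step 2.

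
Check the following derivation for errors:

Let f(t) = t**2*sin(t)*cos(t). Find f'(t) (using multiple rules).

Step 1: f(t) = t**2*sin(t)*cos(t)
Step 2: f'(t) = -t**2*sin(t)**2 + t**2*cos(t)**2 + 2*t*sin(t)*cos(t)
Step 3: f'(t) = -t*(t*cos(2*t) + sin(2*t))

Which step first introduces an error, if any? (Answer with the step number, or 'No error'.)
Step 3

Step 3 is incorrect due to a sign flip.
The step shows: -t*(t*cos(2*t) + sin(2*t))
The correct value should be: t*(t*cos(2*t) + sin(2*t))

Explanation: The sign of the whole expression was flipped: the term t*(t*cos(2*t) + sin(2*t)) was incorrectly written as -t*(t*cos(2*t) + sin(2*t))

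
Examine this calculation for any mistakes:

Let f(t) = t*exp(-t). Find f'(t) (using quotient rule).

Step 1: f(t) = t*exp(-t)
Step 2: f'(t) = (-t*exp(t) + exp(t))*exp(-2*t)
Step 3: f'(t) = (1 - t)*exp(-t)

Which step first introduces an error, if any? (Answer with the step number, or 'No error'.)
No error

All steps in this derivation are correct.
The final answer f'(t) = (1 - t)*exp(-t) is valid.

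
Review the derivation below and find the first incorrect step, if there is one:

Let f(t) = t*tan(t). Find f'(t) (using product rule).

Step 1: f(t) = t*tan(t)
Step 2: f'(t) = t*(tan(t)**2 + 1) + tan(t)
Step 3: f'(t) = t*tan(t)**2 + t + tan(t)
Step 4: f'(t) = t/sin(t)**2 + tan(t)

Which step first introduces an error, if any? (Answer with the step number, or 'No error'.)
Step 4

Step 4 is incorrect due to a wrong trig function.
The step shows: t/sin(t)**2 + tan(t)
The correct value should be: t/cos(t)**2 + tan(t)

Explanation: cos(t) was incorrectly written as sin(t): the term t/cos(t)**2 was incorrectly written as t/sin(t)**2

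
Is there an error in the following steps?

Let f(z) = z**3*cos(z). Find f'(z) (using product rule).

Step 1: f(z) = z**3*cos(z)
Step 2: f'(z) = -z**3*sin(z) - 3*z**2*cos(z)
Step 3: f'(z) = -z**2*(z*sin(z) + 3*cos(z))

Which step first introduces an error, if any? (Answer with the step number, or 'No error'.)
Step 2

Step 2 is incorrect due to a sign flip.
The step shows: -z**3*sin(z) - 3*z**2*cos(z)
The correct value should be: -z**3*sin(z) + 3*z**2*cos(z)

Explanation: The sign of one term was flipped: the term 3*z**2*cos(z) was incorrectly written as -3*z**2*cos(z)
The later steps are derived from this incorrect expression, so the error originates in Step 2.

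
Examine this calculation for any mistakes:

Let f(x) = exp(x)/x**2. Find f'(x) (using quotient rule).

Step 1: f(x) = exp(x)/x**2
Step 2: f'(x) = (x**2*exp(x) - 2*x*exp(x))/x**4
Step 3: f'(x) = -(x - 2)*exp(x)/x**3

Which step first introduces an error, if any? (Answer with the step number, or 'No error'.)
Step 3

Step 3 is incorrect due to a sign flip.
The step shows: -(x - 2)*exp(x)/x**3
The correct value should be: (x - 2)*exp(x)/x**3

Explanation: The sign of the whole expression was flipped: the term (x - 2)*exp(x)/x**3 was incorrectly written as -(x - 2)*exp(x)/x**3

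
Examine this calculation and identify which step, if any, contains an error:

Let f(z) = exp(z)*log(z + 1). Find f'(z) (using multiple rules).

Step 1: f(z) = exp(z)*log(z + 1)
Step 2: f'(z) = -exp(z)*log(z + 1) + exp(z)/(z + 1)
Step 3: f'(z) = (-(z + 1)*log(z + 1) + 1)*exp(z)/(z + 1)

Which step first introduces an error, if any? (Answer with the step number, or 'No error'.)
Step 2

Step 2 is incorrect due to a sign flip.
The step shows: -exp(z)*log(z + 1) + exp(z)/(z + 1)
The correct value should be: exp(z)*log(z + 1) + exp(z)/(z + 1)

Explanation: The sign of one term was flipped: the term exp(z)*log(z + 1) was incorrectly written as -exp(z)*log(z + 1)
The later steps are derived from this incorrect expression, so the error originates in Step 2.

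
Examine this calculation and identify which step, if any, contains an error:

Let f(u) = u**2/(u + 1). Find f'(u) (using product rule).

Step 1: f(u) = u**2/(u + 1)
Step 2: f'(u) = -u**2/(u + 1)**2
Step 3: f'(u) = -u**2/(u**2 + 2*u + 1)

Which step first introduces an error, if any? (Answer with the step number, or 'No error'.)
Step 2

Step 2 is incorrect due to a dropped term.
The step shows: -u**2/(u + 1)**2
The correct value should be: -u**2/(u + 1)**2 + 2*u/(u + 1)

Explanation: A term was dropped: the term 2*u/(u + 1) was incorrectly omitted
The later steps are derived from this incorrect expression, so the error originates in Step 2.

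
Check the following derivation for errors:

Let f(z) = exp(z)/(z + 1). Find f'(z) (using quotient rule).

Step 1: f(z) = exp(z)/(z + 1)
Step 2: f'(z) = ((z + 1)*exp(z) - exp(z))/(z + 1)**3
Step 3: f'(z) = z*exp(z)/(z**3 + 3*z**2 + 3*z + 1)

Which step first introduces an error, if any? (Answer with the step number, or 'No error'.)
Step 2

Step 2 is incorrect due to a wrong exponent.
The step shows: ((z + 1)*exp(z) - exp(z))/(z + 1)**3
The correct value should be: ((z + 1)*exp(z) - exp(z))/(z + 1)**2

Explanation: The exponent -2 on z + 1 was incorrectly written as -3: the term ((z + 1)*exp(z) - exp(z))/(z + 1)**2 was incorrectly written as ((z + 1)*exp(z) - exp(z))/(z + 1)**3
The later steps are derived from this incorrect expression, so the error originates in Step 2.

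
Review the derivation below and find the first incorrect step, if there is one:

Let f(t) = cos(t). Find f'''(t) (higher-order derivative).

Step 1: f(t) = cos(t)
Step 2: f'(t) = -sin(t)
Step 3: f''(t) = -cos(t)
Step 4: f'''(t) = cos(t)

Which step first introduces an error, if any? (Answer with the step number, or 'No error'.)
Step 4

Step 4 is incorrect due to a wrong trig function.
The step shows: cos(t)
The correct value should be: sin(t)

Explanation: sin(t) was incorrectly written as cos(t): the term sin(t) was incorrectly written as cos(t)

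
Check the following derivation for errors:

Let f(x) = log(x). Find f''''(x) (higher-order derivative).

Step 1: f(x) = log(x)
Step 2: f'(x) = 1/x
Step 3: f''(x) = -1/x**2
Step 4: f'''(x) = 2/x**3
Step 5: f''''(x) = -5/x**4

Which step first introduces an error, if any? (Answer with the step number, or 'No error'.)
Step 5

Step 5 is incorrect due to a wrong coefficient.
The step shows: -5/x**4
The correct value should be: -6/x**4

Explanation: The coefficient -6 was incorrectly written as -5: the term -6/x**4 was incorrectly written as -5/x**4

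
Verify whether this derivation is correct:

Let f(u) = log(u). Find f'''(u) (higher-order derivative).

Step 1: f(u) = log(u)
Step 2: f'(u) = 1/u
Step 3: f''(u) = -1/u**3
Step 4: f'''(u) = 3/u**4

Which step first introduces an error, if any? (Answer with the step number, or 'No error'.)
Step 3

Step 3 is incorrect due to a wrong exponent.
The step shows: -1/u**3
The correct value should be: -1/u**2

Explanation: The exponent -2 on u was incorrectly written as -3: the term -1/u**2 was incorrectly written as -1/u**3
The later steps are derived from this incorrect expression, so the error originates in Step 3.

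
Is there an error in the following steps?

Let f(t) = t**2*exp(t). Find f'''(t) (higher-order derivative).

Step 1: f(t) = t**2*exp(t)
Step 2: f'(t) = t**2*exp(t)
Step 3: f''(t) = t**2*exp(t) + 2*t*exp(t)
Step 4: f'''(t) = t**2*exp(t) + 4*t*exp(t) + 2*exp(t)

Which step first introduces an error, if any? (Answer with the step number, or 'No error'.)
Step 2

Step 2 is incorrect due to a dropped term.
The step shows: t**2*exp(t)
The correct value should be: t**2*exp(t) + 2*t*exp(t)

Explanation: A term was dropped: the term 2*t*exp(t) was incorrectly omitted
The later steps are derived from this incorrect expression, so the error originates in Step 2.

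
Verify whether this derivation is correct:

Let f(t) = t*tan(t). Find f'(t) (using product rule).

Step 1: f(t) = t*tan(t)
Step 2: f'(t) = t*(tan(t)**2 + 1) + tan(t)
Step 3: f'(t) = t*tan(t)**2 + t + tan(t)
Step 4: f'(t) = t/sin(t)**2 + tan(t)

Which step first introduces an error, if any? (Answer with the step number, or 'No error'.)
Step 4

Step 4 is incorrect due to a wrong trig function.
The step shows: t/sin(t)**2 + tan(t)
The correct value should be: t/cos(t)**2 + tan(t)

Explanation: cos(t) was incorrectly written as sin(t): the term t/cos(t)**2 was incorrectly written as t/sin(t)**2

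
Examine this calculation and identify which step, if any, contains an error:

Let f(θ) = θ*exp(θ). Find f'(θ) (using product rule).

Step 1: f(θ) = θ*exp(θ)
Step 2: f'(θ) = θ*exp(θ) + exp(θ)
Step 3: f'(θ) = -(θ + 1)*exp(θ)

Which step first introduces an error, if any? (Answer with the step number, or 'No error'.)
Step 3

Step 3 is incorrect due to a sign flip.
The step shows: -(θ + 1)*exp(θ)
The correct value should be: (θ + 1)*exp(θ)

Explanation: The sign of the whole expression was flipped: the term (θ + 1)*exp(θ) was incorrectly written as -(θ + 1)*exp(θ)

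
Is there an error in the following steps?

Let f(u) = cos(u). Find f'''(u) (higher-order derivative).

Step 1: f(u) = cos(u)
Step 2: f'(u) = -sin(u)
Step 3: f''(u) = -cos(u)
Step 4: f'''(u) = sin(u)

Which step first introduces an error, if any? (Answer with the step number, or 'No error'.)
No error

All steps in this derivation are correct.
The final answer f'''(u) = sin(u) is valid.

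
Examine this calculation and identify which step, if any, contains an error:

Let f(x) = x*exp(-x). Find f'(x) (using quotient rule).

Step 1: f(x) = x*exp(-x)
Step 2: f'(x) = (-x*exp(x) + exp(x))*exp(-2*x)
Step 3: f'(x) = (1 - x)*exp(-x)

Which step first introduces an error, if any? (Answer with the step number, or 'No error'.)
No error

All steps in this derivation are correct.
The final answer f'(x) = (1 - x)*exp(-x) is valid.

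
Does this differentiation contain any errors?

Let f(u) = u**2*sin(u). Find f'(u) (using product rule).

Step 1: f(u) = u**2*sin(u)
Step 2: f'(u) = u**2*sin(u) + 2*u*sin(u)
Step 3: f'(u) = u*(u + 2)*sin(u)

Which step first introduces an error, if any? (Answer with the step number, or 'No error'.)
Step 2

Step 2 is incorrect due to a wrong trig function.
The step shows: u**2*sin(u) + 2*u*sin(u)
The correct value should be: u**2*cos(u) + 2*u*sin(u)

Explanation: cos(u) was incorrectly written as sin(u): the term u**2*cos(u) was incorrectly written as u**2*sin(u)
The later steps are derived from this incorrect expression, so the error originates in Step 2.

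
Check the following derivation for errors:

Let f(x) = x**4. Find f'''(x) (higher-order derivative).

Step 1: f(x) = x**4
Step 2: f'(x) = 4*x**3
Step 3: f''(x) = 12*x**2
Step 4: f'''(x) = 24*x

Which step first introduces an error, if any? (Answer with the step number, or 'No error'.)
No error

All steps in this derivation are correct.
The final answer f'''(x) = 24*x is valid.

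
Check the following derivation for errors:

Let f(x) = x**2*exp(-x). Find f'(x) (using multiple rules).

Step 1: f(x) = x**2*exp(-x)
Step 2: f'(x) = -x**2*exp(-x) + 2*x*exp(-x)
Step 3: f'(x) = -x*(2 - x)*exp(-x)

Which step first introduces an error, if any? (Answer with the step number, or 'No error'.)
Step 3

Step 3 is incorrect due to a sign flip.
The step shows: -x*(2 - x)*exp(-x)
The correct value should be: x*(2 - x)*exp(-x)

Explanation: The sign of the whole expression was flipped: the term x*(2 - x)*exp(-x) was incorrectly written as -x*(2 - x)*exp(-x)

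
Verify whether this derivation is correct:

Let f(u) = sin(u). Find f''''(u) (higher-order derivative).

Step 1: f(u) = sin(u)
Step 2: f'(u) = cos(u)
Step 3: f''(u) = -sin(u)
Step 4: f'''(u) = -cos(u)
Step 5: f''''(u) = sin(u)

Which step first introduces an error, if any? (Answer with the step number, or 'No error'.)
No error

All steps in this derivation are correct.
The final answer f''''(u) = sin(u) is valid.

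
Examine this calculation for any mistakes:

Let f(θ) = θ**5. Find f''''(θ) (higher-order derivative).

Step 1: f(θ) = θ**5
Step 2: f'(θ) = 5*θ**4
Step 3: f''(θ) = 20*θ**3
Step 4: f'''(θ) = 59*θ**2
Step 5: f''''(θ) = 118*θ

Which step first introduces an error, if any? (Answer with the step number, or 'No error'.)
Step 4

Step 4 is incorrect due to a wrong coefficient.
The step shows: 59*θ**2
The correct value should be: 60*θ**2

Explanation: The coefficient 60 was incorrectly written as 59: the term 60*θ**2 was incorrectly written as 59*θ**2
The later steps are derived from this incorrect expression, so the error originates in Step 4.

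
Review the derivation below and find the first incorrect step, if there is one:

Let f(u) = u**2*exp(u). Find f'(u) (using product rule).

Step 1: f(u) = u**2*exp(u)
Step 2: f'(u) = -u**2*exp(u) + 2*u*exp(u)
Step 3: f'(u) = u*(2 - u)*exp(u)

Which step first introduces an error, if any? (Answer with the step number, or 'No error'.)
Step 2

Step 2 is incorrect due to a sign flip.
The step shows: -u**2*exp(u) + 2*u*exp(u)
The correct value should be: u**2*exp(u) + 2*u*exp(u)

Explanation: The sign of one term was flipped: the term u**2*exp(u) was incorrectly written as -u**2*exp(u)
The later steps are derived from this incorrect expression, so the error originates in Step 2.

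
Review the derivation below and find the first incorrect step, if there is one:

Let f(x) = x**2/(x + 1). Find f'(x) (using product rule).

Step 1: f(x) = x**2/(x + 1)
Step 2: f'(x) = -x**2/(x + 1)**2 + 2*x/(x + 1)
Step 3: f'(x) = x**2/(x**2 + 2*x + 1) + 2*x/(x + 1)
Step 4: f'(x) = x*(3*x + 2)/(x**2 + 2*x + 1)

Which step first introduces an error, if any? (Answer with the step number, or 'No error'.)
Step 3

Step 3 is incorrect due to a sign flip.
The step shows: x**2/(x**2 + 2*x + 1) + 2*x/(x + 1)
The correct value should be: -x**2/(x**2 + 2*x + 1) + 2*x/(x + 1)

Explanation: The sign of one term was flipped: the term -x**2/(x**2 + 2*x + 1) was incorrectly written as x**2/(x**2 + 2*x + 1)
The later steps are derived from this incorrect expression, so the error originates in Step 3.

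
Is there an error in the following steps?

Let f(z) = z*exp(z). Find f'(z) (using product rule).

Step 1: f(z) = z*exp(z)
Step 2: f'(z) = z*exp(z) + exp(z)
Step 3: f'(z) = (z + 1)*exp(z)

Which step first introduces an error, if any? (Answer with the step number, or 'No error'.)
No error

All steps in this derivation are correct.
The final answer f'(z) = (z + 1)*exp(z) is valid.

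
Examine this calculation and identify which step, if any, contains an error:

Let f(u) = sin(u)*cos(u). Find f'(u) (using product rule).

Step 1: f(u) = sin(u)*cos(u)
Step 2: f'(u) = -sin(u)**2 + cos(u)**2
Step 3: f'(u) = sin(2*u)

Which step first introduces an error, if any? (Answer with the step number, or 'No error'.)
Step 3

Step 3 is incorrect due to a wrong trig function.
The step shows: sin(2*u)
The correct value should be: cos(2*u)

Explanation: cos(2*u) was incorrectly written as sin(2*u): the term cos(2*u) was incorrectly written as sin(2*u)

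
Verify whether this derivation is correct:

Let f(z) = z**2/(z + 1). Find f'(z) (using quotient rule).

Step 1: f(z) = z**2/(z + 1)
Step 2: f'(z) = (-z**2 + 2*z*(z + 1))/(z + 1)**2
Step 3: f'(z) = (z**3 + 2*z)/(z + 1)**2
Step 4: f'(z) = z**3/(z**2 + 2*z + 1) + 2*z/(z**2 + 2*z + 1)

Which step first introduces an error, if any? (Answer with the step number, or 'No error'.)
Step 3

Step 3 is incorrect due to a wrong exponent.
The step shows: (z**3 + 2*z)/(z + 1)**2
The correct value should be: (z**2 + 2*z)/(z + 1)**2

Explanation: The exponent 2 on z was incorrectly written as 3: the term (z**2 + 2*z)/(z + 1)**2 was incorrectly written as (z**3 + 2*z)/(z + 1)**2
The later steps are derived from this incorrect expression, so the error originates in Step 3.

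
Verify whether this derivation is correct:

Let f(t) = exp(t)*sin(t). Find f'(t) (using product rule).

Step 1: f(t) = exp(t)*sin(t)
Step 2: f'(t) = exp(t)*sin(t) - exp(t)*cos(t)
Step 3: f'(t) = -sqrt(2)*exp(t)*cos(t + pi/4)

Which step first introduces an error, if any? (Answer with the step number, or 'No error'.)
Step 2

Step 2 is incorrect due to a sign flip.
The step shows: exp(t)*sin(t) - exp(t)*cos(t)
The correct value should be: exp(t)*sin(t) + exp(t)*cos(t)

Explanation: The sign of one term was flipped: the term exp(t)*cos(t) was incorrectly written as -exp(t)*cos(t)
The later steps are derived from this incorrect expression, so the error originates in Step 2.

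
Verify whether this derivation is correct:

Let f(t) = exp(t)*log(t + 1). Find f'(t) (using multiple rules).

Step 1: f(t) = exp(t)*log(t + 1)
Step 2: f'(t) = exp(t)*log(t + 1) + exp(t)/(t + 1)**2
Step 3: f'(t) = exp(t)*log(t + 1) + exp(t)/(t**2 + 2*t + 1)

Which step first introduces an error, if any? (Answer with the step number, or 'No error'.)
Step 2

Step 2 is incorrect due to a wrong exponent.
The step shows: exp(t)*log(t + 1) + exp(t)/(t + 1)**2
The correct value should be: exp(t)*log(t + 1) + exp(t)/(t + 1)

Explanation: The exponent -1 on t + 1 was incorrectly written as -2: the term exp(t)/(t + 1) was incorrectly written as exp(t)/(t + 1)**2
The later steps are derived from this incorrect expression, so the error originates in Step 2.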